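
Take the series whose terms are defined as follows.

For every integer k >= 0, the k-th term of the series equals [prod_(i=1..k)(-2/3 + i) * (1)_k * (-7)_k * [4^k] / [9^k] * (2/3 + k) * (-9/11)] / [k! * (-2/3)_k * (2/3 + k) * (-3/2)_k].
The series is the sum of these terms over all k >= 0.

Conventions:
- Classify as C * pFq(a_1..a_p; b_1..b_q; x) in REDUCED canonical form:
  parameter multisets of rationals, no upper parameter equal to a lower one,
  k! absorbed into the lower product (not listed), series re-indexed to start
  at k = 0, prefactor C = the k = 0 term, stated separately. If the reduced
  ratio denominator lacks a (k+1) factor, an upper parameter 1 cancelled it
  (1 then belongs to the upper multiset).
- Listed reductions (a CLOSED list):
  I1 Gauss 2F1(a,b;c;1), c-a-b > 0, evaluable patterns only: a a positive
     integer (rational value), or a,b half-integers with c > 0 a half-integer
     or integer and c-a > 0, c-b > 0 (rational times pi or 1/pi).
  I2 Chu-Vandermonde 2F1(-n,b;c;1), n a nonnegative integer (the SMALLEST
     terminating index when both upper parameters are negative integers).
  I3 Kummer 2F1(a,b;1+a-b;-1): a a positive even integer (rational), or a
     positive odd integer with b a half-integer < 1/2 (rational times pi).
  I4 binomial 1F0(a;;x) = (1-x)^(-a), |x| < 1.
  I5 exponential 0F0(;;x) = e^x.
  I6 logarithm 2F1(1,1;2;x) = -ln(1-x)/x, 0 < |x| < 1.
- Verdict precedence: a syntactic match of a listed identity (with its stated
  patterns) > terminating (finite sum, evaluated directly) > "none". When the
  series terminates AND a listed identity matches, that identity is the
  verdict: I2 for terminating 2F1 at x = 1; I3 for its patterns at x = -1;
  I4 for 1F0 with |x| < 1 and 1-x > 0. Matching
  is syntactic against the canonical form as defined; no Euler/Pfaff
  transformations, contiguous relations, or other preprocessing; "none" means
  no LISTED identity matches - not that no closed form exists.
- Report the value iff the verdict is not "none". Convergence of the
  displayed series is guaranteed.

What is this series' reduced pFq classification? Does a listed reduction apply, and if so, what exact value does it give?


Classification (C = -9/11): 3F2 with upper {-7, 1/3, 1}, lower {-3/2, -2/3}, argument x = 4/9. Verdict: terminating - no listed pattern fits, but -7 in the upper list cuts the series at k = 7; direct evaluation. Hence: -208080685/52612659.

Key observation: t_0 = -9/11 here, and the two geometric factors (C = -9/11, x = 4/9) combine into one argument.
Adjacent-term ratio: r(k) = (4/9) * (k-7) (k+1/3) (k+1) / [(k-3/2) (k-2/3) (k+1)] - rational in k. x = (4/9); t_0 = -9/11; negate the roots.


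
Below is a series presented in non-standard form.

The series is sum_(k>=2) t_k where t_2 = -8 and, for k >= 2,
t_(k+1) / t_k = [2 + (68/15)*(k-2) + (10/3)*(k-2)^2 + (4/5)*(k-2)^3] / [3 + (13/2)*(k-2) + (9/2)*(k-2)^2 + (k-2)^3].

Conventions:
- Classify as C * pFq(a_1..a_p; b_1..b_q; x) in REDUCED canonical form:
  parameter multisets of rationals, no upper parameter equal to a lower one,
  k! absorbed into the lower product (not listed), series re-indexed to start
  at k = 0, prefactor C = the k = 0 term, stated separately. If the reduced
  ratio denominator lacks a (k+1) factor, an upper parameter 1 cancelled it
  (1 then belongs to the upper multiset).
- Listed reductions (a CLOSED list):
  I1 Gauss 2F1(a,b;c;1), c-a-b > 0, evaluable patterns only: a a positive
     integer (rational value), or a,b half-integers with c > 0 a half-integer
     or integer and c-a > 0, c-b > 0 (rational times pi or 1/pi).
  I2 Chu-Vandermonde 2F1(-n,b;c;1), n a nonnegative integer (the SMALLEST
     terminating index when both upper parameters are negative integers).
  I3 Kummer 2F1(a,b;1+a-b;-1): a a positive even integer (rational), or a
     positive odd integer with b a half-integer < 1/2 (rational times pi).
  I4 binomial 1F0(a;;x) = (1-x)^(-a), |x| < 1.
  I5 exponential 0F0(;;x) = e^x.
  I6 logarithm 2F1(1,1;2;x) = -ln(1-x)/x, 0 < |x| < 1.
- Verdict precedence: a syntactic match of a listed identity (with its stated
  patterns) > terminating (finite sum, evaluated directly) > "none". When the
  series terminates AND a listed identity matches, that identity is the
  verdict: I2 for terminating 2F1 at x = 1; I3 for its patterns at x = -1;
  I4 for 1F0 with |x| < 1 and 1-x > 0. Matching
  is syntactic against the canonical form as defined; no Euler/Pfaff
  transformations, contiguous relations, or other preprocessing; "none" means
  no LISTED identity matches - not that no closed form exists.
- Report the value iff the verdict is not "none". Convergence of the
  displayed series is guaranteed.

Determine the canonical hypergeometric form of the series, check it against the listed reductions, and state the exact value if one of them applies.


Classification (C = -8): 2F1 with upper {1, 5/3}, lower {2}, argument x = 4/5. Verdict: none. Every listed pattern misses the 2F1 form at 4/5, upper {1, 5/3}.

Key step: t_0 = -8 here, and the ratio is unreduced: k + 3/2 divides both sides (C = -8).
Adjacent-term ratio: r(k) = (4/5) * (k+1) (k+5/3) / [(k+2) (k+1)] ; factor over Q: parameters, x = (4/5), and C = -8.


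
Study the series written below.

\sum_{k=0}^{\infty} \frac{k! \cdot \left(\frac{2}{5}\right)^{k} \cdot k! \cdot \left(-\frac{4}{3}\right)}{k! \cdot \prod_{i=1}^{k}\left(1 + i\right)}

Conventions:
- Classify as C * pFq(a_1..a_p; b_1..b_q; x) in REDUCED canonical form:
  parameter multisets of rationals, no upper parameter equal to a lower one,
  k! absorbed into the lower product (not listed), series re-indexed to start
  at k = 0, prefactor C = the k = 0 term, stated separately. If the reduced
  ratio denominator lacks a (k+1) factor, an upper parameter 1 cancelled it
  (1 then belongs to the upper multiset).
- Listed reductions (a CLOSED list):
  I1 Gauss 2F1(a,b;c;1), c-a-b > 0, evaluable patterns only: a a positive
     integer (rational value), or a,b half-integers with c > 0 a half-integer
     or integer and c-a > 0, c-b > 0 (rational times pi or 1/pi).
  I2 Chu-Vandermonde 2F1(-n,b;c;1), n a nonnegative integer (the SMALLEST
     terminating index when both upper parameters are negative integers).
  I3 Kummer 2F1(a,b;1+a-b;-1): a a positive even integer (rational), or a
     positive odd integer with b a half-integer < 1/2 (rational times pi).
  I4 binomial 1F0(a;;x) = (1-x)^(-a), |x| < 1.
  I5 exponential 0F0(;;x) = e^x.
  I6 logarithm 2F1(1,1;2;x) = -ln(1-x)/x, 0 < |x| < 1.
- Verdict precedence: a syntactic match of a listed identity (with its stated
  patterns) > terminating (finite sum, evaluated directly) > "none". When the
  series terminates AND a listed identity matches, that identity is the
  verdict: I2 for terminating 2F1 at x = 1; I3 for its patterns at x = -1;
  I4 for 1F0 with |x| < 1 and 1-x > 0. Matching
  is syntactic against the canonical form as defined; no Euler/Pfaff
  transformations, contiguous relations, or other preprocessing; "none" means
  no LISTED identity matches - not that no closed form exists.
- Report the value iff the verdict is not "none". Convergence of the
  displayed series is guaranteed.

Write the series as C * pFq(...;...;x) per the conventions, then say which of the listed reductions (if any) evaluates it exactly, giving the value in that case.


Reduced: x = \frac{2}{5}, 2F1, upper = {1, 1}, lower = {2}, C = -\frac{4}{3}. Verdict: logarithm (I6) matches (the logarithm: parameters (1,1;2), x = \frac{2}{5}). Its exact value is \frac{10}{3} \cdot \ln\left(\frac{3}{5}\right).

Structural cue: t_0 being -\frac{4}{3}, the factorial ratio (prefactor -4/3) (k+a-1)!/(a-1)! is a rising factorial (a)_k.
Adjacent-term ratio: r(k) = \frac{2}{5} * (k+1) (k+1) / [(k+2) (k+1)] ; factor over Q: parameters, x = \frac{2}{5}, and C = -\frac{4}{3}.


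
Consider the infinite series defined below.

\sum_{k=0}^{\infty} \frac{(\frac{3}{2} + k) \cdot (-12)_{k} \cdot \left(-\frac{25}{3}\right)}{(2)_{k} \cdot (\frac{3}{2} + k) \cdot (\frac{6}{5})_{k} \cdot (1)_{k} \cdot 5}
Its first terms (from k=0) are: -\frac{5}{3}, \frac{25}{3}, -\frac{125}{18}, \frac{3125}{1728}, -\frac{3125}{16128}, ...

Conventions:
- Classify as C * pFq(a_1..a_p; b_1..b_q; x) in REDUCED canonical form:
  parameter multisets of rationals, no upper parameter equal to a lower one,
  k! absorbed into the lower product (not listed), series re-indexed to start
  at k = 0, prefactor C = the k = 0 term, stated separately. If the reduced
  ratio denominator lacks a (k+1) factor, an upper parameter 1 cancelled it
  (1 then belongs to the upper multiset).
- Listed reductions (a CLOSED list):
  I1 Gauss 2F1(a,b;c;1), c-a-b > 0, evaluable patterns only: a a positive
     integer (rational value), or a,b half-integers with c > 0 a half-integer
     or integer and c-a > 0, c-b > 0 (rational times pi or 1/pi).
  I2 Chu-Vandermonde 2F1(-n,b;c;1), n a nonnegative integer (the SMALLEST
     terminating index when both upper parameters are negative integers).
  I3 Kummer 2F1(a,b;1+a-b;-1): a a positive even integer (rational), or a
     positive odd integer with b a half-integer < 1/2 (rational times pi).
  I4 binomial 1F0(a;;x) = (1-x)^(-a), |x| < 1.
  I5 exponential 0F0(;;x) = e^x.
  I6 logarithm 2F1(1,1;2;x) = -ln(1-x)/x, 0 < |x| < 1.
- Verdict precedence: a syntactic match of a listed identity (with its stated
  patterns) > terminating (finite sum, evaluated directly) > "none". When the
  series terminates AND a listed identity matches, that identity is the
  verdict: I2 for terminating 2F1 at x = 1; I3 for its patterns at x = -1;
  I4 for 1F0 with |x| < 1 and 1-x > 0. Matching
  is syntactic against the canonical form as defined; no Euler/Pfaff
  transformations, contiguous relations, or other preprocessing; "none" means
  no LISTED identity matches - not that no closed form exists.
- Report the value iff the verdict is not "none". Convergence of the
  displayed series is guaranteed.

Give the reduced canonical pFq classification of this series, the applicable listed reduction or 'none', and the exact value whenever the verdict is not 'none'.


x = 1 here; the reduced form reads 1F2, upper {-12}, lower {\frac{6}{5}, 2}, C = -\frac{5}{3}. Verdict: terminating at k = 12: the factor (-12)_k kills every later term; summing the 13 survivors is exact. Sum: \frac{12513995991647607597276095}{9293153765232999093239808}.

Structural cue: with t_0 = -\frac{5}{3}, the factor k + 3/2 cancels (top and bottom), leaving C = -5/3.
Adjacent-term ratio: r(k) = 1 * (k-12) / [(k+\frac{6}{5}) (k+2) (k+1)] - rational in k. x = 1; t_0 = -\frac{5}{3}; negate the roots.


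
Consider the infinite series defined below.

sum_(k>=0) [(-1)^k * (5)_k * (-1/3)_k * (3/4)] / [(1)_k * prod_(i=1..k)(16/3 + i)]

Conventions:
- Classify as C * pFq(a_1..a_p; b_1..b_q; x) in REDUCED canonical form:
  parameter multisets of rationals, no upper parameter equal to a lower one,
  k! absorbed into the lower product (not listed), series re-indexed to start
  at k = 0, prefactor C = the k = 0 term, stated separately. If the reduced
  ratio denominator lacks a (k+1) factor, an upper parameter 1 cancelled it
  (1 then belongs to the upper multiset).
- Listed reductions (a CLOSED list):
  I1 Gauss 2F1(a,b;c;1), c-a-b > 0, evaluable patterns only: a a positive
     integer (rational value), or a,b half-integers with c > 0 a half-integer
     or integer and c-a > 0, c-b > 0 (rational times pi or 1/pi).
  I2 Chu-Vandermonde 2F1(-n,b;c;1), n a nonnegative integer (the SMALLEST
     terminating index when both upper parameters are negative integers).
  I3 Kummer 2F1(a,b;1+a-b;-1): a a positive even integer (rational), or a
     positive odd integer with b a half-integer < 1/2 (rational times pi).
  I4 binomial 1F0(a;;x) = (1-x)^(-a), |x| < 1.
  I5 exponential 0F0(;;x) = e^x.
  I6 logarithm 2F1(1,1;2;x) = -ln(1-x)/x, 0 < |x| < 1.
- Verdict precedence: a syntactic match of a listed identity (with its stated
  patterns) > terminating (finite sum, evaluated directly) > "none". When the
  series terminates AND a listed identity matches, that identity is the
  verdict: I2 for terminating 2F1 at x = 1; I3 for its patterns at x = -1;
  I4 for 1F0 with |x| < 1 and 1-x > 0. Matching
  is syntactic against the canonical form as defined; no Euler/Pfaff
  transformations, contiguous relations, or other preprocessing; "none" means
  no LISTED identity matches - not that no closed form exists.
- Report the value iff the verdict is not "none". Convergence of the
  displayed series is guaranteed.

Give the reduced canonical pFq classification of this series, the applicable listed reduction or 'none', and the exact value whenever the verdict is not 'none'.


Key step: t_0 = 3/4 here, and the lower running product (C = 3/4) is a rising factorial.
Adjacent-term ratio: r(k) = (-1) * (k-1/3) (k+5) / [(k+19/3) (k+1)] - poly over poly, x = (-1) from leading terms; C = 3/4 at k = 0.

At argument -1: a 2F1 with upper {-1/3, 5}, lower {19/3}, scaled by C = 3/4. Verdict: none. Every listed pattern misses the 2F1 form at -1, upper {-1/3, 5}.


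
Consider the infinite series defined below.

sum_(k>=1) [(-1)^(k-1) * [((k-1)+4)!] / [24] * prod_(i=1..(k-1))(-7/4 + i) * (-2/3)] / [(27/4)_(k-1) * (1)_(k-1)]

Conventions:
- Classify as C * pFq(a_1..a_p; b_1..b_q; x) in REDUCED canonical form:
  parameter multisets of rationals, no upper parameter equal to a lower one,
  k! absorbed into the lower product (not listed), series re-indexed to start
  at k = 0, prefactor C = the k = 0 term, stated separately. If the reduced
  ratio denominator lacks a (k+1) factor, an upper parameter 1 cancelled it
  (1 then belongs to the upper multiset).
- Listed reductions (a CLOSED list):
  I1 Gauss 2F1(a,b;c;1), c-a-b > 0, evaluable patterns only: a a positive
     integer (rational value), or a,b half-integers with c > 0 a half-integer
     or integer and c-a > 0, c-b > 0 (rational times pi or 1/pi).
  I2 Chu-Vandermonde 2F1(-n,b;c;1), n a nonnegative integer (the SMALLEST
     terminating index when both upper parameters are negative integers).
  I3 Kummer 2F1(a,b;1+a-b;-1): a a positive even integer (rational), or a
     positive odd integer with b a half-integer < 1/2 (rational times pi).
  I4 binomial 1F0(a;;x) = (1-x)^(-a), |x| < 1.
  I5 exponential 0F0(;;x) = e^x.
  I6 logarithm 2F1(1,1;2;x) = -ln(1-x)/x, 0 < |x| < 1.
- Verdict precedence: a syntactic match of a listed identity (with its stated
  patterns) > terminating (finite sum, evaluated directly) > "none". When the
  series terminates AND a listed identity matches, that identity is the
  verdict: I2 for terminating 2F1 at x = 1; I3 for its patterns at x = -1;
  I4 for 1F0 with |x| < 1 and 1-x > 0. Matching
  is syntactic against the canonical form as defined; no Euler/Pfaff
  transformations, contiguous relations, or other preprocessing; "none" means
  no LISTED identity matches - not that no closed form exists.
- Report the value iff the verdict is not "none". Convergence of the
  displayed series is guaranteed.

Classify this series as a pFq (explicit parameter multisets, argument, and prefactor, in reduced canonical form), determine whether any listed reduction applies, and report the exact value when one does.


Prefactor -2/3, argument -1: 2F1 with upper {-3/4, 5} over lower {27/4}. Verdict: none - at argument -1 the multisets {-3/4, 5} ; {27/4} match no listed identity.

Key observation: t_0 = -2/3 here, and the factorial ratio (prefactor -2/3) (k+a-1)!/(a-1)! is a rising factorial (a)_k.
Ratio: r(k) = (-1) * (k-3/4) (k+5) / [(k+27/4) (k+1)] ; factor over Q: parameters, x = (-1), and C = -2/3.


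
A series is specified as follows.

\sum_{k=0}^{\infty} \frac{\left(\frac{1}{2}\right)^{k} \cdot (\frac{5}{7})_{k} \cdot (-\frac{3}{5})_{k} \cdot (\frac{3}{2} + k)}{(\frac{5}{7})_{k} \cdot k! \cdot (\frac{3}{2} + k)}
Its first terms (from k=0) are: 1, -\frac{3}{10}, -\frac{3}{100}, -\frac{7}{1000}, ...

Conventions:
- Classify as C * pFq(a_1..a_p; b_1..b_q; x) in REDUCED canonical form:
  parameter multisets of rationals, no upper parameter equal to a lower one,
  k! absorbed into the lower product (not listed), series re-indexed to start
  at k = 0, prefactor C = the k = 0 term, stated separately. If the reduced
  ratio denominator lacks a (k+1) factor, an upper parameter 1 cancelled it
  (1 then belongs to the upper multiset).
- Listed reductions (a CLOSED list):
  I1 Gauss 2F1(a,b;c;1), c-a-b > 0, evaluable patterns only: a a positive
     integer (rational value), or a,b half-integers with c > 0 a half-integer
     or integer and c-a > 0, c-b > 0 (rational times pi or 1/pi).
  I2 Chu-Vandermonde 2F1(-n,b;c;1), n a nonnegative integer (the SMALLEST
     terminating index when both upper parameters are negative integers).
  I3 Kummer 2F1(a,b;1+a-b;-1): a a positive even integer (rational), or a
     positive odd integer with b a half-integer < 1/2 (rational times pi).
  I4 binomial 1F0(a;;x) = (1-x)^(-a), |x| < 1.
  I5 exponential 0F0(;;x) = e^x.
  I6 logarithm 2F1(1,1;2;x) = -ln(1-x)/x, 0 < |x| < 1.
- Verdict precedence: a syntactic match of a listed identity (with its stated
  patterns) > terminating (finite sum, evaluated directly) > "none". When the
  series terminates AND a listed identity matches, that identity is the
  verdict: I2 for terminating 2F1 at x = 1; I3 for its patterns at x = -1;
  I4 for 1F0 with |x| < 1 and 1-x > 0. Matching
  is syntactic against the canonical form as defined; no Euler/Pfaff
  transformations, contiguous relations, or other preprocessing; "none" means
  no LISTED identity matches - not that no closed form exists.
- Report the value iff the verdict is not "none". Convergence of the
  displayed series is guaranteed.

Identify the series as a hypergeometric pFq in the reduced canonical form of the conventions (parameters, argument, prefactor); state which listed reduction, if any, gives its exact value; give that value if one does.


Key step: t_0 = 1 here, and the parameter 5/7 appears in both the upper and lower lists and cancels (alongside the other common factor).
Consecutive-term ratio: r(k) = \frac{1}{2} * (k-\frac{3}{5}) / [(k+1)] ; factor over Q: parameters, x = \frac{1}{2}, and C = 1.

Canonical form: C = 1 times 1F0 with upper {-\frac{3}{5}}, lower {-}, x = \frac{1}{2}. Verdict at x = \frac{1}{2}: binomial (I4) matches (the 1F0 binomial series: exponent 3/5, x = \frac{1}{2}). Value: \left(\frac{1}{2}\right)^{\frac{3}{5}}.


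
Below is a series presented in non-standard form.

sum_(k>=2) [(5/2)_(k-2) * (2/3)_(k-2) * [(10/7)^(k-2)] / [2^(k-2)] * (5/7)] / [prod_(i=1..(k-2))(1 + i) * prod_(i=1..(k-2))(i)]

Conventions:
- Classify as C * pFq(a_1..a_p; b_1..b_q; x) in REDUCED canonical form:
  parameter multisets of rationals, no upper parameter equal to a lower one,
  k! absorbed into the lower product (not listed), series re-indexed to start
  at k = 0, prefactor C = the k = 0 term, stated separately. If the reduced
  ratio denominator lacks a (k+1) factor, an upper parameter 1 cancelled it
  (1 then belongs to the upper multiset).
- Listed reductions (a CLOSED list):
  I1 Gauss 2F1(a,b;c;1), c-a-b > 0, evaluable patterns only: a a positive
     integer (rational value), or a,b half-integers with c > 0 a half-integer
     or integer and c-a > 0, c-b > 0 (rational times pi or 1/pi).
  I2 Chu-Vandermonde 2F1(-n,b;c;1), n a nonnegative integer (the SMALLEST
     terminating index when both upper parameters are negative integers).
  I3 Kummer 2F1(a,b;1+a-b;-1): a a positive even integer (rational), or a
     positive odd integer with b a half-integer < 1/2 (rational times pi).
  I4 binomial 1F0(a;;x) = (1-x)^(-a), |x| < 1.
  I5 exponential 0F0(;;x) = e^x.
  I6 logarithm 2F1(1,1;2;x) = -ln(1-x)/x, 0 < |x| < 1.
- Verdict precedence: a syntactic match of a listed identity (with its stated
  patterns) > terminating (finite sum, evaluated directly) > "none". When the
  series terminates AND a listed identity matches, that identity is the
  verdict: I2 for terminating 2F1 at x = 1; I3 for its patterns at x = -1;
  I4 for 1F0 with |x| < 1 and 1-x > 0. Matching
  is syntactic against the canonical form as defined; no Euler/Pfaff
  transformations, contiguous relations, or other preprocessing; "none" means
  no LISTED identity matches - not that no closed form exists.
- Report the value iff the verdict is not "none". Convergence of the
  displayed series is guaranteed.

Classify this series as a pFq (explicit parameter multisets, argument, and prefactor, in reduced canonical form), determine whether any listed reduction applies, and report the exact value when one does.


Prefactor 5/7, argument 5/7: 2F1 with upper {2/3, 5/2} over lower {2}. Verdict: none (x = 5/7): each listed identity misses the multisets {2/3, 5/2} ; {2}.

Key observation: with t_0 = 5/7, the lower running product (C = 5/7) is a rising factorial.
Ratio: r(k) = (5/7) * (k+2/3) (k+5/2) / [(k+2) (k+1)] ; factor over Q: parameters, x = (5/7), and C = 5/7.


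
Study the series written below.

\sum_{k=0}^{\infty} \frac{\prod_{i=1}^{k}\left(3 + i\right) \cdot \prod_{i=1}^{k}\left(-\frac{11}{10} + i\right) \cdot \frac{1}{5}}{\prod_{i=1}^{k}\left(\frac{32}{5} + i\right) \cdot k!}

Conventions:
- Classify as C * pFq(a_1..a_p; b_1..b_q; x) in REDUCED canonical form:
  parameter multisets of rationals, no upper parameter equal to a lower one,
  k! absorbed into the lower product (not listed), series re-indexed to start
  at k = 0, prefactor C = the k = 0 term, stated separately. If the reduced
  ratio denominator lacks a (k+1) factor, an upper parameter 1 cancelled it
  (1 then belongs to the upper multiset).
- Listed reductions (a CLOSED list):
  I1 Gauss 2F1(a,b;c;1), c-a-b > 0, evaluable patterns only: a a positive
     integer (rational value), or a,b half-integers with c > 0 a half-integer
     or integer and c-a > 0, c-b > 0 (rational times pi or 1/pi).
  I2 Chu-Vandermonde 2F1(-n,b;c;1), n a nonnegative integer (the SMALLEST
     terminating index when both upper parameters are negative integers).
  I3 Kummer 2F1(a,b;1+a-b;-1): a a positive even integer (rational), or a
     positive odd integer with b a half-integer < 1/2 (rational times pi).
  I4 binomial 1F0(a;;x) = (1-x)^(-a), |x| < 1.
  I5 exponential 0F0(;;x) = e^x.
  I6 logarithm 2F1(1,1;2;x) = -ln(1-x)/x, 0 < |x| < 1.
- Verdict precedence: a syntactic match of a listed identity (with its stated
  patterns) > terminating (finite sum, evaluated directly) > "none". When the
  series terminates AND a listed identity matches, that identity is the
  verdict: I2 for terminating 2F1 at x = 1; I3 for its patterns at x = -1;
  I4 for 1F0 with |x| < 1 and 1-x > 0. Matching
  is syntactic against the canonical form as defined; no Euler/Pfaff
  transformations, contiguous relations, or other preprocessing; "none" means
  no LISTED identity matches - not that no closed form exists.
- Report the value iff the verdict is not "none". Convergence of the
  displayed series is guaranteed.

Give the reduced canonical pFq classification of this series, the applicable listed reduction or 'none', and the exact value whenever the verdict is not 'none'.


Prefactor \frac{1}{5}, argument 1: 2F1 with upper {-\frac{1}{10}, 4} over lower {\frac{37}{5}}. Verdict: Gauss's theorem (I1) matches (x = 1: the Gamma ratio telescopes since c-a-b = 7/2 > 0 and a = 4 in Z>0). Hence: \frac{52224}{284375}.

Structural cue: x = 1 and the lower running product (C = 1/5, x = 1) is a rising factorial.
Consecutive-term ratio: r(k) = 1 * (k-\frac{1}{10}) (k+4) / [(k+\frac{37}{5}) (k+1)] - rational; roots negated = parameters, x = 1, C = \frac{1}{5}.


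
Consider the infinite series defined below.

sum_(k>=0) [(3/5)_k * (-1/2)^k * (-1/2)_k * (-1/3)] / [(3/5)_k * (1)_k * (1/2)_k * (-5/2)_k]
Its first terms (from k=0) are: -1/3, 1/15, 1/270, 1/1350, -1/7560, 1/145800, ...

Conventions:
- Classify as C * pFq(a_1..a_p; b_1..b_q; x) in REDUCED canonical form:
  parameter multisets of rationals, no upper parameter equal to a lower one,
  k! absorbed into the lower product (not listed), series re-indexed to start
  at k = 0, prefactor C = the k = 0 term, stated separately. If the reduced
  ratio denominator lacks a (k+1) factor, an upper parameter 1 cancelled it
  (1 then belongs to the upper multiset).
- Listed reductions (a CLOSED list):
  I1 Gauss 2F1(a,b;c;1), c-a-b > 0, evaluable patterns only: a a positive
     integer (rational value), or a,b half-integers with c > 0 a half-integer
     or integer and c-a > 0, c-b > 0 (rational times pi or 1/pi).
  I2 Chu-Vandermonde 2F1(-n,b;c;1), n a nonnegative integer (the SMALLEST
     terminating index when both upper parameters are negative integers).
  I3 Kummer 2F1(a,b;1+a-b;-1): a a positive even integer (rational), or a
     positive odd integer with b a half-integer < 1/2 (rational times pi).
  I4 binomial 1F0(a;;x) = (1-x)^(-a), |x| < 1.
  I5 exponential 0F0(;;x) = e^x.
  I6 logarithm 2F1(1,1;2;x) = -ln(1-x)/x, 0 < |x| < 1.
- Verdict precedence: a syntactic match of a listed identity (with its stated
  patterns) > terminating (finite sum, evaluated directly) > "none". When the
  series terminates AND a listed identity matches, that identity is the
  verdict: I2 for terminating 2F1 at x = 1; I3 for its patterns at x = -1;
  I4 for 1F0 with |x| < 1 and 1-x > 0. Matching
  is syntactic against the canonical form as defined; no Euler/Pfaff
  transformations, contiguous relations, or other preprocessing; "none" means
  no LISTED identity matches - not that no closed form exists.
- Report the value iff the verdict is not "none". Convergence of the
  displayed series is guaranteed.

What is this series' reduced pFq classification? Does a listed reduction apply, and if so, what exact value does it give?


At argument -1/2: a 1F2 with upper {-1/2}, lower {-5/2, 1/2}, scaled by C = -1/3. Verdict: none. A 1F2 with upper {-1/2} fits none of I1-I6 at x = -1/2; the sum runs forever.

The tell: t_0 = -1/3 here, and the parameter 3/5 appears in both the upper and lower lists and cancels.
Consecutive-term ratio: r(k) = (-1/2) * (k-1/2) / [(k-5/2) (k+1/2) (k+1)] - rational; roots negated = parameters, x = (-1/2), C = -1/3.


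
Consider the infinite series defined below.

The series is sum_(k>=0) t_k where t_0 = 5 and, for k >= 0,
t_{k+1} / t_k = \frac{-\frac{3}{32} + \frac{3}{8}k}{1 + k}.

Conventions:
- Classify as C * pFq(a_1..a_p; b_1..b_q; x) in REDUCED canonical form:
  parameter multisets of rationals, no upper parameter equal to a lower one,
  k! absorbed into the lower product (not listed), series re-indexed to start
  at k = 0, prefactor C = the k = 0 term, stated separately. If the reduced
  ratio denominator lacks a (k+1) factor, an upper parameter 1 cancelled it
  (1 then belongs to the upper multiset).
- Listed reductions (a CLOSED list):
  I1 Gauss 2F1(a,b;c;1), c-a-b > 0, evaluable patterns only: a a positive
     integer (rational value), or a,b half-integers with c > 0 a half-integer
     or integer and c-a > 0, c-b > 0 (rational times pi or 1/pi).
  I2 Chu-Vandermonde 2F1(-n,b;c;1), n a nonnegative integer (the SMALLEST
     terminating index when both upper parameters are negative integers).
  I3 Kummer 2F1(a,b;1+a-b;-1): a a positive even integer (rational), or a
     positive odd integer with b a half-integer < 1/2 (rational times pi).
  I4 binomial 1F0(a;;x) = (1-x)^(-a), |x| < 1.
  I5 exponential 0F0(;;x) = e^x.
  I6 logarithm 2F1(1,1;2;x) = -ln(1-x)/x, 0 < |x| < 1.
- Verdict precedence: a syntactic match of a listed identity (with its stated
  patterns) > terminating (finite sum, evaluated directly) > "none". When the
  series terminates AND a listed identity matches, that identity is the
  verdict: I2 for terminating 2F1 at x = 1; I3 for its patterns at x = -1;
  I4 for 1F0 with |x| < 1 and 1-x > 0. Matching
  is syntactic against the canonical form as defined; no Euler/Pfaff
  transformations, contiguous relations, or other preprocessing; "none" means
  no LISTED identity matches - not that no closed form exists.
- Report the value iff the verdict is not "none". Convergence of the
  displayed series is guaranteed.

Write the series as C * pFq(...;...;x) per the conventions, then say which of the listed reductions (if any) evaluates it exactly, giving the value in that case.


First insight: x = \frac{3}{8} and roots of the ratio polynomials (C = 5) are the negated parameters.
Consecutive-term ratio: r(k) = \frac{3}{8} * (k-\frac{1}{4}) / [(k+1)] ; factor over Q: parameters, x = \frac{3}{8}, and C = 5.

x = \frac{3}{8} here; the reduced form reads 1F0, upper {-\frac{1}{4}}, lower {-}, C = 5. Verdict: binomial (I4) matches (the 1F0 binomial series: exponent 1/4, x = \frac{3}{8}). Sum: 5 \cdot \left(\frac{5}{8}\right)^{\frac{1}{4}}.


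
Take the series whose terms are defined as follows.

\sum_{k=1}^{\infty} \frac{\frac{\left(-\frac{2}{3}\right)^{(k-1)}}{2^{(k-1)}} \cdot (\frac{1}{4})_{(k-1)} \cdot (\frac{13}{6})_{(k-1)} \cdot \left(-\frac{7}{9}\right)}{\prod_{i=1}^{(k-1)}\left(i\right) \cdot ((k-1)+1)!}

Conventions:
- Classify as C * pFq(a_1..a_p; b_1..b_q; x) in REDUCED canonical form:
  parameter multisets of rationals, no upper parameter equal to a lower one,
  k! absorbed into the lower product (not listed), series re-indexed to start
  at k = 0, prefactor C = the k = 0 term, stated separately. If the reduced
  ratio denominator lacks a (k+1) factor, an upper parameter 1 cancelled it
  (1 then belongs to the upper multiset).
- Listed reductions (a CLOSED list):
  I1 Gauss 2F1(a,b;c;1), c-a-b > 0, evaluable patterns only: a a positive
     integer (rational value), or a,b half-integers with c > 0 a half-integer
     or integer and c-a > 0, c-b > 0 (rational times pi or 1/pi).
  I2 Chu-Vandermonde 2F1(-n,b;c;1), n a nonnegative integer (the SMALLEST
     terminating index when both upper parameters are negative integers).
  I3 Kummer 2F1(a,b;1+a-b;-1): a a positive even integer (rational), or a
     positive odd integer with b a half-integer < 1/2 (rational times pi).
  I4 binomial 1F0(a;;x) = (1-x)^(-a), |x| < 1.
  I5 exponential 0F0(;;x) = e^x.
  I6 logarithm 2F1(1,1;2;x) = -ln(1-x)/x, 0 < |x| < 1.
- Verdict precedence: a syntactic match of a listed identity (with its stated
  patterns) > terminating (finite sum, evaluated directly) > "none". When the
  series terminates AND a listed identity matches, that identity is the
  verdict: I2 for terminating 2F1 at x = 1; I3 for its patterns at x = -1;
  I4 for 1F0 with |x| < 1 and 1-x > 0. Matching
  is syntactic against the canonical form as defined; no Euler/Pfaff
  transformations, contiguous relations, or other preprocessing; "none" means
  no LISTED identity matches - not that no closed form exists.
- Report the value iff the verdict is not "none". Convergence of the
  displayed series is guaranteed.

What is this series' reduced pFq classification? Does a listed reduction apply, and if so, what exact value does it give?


With C = -\frac{7}{9}: the canonical form is 2F1(\frac{1}{4}, \frac{13}{6}; 2; -\frac{1}{3}). Verdict: none. A 2F1 with upper {\frac{1}{4}, \frac{13}{6}} fits none of I1-I6 at x = -\frac{1}{3}; the sum runs forever.

Key step: t_0 being -\frac{7}{9}, the two k-th powers (C = -7/9) combine into one argument.
Adjacent-term ratio: r(k) = -\frac{1}{3} * (k+\frac{1}{4}) (k+\frac{13}{6}) / [(k+2) (k+1)] - rational in k. x = -\frac{1}{3}; t_0 = -\frac{7}{9}; negate the roots.


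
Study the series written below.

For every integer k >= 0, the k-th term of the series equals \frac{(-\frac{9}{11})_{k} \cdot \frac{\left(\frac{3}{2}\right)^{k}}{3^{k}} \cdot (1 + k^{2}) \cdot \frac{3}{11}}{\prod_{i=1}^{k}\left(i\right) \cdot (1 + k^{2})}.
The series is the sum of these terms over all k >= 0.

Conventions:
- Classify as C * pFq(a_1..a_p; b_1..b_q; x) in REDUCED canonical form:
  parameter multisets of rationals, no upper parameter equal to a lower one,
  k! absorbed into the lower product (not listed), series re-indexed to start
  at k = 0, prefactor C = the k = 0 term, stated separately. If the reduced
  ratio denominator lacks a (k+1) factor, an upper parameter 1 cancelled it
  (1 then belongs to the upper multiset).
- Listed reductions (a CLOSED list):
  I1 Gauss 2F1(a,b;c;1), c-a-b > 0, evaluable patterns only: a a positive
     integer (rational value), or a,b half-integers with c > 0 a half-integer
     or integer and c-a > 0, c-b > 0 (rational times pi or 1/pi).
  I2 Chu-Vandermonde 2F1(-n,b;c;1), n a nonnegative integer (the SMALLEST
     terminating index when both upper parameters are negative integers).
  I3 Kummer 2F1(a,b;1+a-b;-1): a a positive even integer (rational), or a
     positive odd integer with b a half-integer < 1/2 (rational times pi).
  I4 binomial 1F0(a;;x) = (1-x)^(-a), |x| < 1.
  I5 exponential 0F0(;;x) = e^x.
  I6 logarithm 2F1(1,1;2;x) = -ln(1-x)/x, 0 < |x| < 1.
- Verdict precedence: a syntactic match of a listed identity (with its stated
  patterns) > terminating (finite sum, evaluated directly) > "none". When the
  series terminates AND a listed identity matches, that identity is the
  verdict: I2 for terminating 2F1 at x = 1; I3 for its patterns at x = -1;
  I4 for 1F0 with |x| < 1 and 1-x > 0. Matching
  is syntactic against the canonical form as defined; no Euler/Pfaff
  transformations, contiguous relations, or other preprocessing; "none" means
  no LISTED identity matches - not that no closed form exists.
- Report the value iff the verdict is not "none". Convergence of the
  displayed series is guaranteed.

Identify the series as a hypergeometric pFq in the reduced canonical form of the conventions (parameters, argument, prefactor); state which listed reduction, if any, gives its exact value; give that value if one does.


The series (x = \frac{1}{2}) is 1F0: upper {-\frac{9}{11}}, lower {-}, prefactor \frac{3}{11}. Verdict: the binomial series (I4) applies (the 1F0 binomial series: exponent 9/11, x = \frac{1}{2}). Sum: \frac{3}{11} \cdot \left(\frac{1}{2}\right)^{\frac{9}{11}}.

The tell: with t_0 = \frac{3}{11}, the product of the first k integers (C = 3/11, x = 1/2) is k!.
Consecutive-term ratio: r(k) = \frac{1}{2} * (k-\frac{9}{11}) / [(k+1)] ; factor over Q: parameters, x = \frac{1}{2}, and C = \frac{3}{11}.


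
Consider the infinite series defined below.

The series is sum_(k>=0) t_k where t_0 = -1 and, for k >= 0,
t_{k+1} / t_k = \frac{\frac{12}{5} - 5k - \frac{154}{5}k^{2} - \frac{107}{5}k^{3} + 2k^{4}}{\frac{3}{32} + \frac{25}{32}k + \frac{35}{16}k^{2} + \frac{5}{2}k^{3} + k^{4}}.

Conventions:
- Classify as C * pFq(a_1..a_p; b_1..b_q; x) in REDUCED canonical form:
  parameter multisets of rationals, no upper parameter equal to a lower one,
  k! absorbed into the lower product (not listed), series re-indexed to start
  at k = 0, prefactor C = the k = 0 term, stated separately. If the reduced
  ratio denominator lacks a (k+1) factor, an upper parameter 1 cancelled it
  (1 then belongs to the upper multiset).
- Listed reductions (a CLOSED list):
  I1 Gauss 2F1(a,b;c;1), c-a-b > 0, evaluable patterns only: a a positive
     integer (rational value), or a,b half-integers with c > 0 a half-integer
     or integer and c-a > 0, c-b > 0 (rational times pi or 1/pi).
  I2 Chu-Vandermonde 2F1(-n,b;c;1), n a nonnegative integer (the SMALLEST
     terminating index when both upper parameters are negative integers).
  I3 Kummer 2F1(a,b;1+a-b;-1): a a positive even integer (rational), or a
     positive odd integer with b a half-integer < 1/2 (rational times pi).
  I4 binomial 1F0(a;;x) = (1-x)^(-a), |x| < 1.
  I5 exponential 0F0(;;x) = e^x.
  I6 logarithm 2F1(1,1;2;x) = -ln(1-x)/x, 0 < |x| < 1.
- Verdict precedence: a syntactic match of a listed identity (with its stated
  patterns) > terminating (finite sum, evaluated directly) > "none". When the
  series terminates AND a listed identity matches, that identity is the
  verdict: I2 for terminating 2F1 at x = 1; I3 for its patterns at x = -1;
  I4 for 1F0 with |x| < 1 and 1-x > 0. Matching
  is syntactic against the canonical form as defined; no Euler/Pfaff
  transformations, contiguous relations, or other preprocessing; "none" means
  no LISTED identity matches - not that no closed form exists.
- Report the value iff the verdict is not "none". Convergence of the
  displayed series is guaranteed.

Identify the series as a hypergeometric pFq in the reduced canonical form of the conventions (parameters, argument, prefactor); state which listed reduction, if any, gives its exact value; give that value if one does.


Reduced: x = 2, 3F2, upper = {-12, -\frac{1}{5}, 1}, lower = {\frac{1}{4}, \frac{3}{4}}, C = -1. Verdict: terminating (-12 upstairs). 13 nonzero terms in all; added directly. Value: -\frac{58070744226697335414121411}{17028082557539520263671875}.

Key observation: t_0 being -1, cancel k + 1/2 from the displayed ratio first; then C = -1, x = 2.
Ratio: r(k) = 2 * (k-12) (k-\frac{1}{5}) (k+1) / [(k+\frac{1}{4}) (k+\frac{3}{4}) (k+1)] - rational; roots negated = parameters, x = 2, C = -1.


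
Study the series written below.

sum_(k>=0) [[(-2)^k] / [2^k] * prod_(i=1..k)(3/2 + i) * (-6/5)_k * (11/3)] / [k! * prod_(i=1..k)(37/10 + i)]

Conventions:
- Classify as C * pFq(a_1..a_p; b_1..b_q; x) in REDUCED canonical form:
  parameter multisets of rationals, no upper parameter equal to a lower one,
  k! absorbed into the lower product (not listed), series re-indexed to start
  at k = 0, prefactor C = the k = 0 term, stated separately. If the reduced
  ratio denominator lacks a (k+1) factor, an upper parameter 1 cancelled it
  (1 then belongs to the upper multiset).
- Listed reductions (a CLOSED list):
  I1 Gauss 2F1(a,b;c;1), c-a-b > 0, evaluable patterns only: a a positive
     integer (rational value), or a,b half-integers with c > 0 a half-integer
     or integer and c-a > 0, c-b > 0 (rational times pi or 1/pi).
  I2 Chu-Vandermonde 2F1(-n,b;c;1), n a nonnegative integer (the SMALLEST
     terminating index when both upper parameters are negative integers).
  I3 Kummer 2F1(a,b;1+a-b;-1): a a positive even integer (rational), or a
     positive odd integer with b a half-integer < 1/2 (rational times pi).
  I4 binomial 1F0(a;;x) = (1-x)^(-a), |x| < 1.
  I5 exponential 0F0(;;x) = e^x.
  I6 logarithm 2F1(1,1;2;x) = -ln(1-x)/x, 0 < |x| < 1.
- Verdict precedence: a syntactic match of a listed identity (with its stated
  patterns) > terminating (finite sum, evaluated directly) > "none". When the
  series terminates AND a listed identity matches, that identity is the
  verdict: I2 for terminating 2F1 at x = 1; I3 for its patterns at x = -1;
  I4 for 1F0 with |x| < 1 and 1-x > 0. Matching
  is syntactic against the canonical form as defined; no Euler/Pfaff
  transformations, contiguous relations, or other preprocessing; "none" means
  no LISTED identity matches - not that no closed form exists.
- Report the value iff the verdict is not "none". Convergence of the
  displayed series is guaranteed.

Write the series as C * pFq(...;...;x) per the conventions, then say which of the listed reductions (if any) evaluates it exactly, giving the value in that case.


x = -1 here; the reduced form reads 2F1, upper {-6/5, 5/2}, lower {47/10}, C = 11/3. Verdict: no listed reduction: x = -1 and upper {-6/5, 5/2} fail every I1-I6 pattern.

The tell: from the first term 11/3: the running product (C = 11/3, x = -1) telescopes to a rising factorial.
Consecutive-term ratio: r(k) = (-1) * (k-6/5) (k+5/2) / [(k+47/10) (k+1)] ; factor over Q: parameters, x = (-1), and C = 11/3.


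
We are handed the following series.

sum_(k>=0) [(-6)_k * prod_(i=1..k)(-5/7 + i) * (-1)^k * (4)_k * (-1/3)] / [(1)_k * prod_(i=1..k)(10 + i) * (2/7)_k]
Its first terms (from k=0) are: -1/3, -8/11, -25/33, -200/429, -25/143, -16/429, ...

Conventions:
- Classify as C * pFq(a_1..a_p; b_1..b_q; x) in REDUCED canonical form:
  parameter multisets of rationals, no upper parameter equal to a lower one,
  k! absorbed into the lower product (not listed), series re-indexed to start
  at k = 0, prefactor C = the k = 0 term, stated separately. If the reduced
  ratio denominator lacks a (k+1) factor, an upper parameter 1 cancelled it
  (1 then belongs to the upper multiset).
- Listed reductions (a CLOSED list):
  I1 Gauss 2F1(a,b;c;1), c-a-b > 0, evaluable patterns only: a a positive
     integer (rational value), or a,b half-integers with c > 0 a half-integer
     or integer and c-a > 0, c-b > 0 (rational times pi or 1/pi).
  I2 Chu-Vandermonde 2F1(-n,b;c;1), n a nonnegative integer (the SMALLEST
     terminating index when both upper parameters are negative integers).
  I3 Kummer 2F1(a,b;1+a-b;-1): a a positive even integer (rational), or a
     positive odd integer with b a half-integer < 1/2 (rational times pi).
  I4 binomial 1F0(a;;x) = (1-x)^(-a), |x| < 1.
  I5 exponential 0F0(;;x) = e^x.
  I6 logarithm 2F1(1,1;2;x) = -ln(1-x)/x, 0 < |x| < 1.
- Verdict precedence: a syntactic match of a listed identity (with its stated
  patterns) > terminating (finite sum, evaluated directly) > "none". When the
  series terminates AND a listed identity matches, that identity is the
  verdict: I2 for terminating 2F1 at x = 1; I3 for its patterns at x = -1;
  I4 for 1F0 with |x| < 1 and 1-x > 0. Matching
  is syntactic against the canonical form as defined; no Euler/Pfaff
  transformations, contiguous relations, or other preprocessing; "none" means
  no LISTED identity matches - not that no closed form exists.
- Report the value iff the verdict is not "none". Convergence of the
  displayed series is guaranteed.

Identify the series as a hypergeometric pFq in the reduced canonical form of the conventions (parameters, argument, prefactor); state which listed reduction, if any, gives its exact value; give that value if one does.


Classification (C = -1/3): 2F1 with upper {-6, 4}, lower {11}, argument x = -1. Verdict: Kummer's theorem (I3) fires (x = -1; c = 11 equals 1+a-b for upper {-6, 4}: listed pattern). Its exact value is -5/2.

Structural cue: t_0 = -1/3 here, and (1)_k (prefactor -1/3) is k! itself.
Adjacent-term ratio: r(k) = (-1) * (k-6) (k+4) / [(k+11) (k+1)] - poly over poly, x = (-1) from leading terms; C = -1/3 at k = 0.
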